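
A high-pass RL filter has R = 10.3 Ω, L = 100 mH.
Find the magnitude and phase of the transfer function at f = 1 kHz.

Step 1 — Angular frequency: ω = 2π·1000 = 6283 rad/s.
Step 2 — Transfer function: H(jω) = jωL/(R + jωL).
Step 3 — Numerator jωL = j·628.3; denominator R + jωL = 10.3 + j628.3.
Step 4 — H = 0.9997 + j0.01639.
Step 5 — Magnitude: |H| = 0.9999 (-0.0 dB); phase: φ = 0.9°.

|H| = 0.9999 (-0.0 dB), φ = 0.9°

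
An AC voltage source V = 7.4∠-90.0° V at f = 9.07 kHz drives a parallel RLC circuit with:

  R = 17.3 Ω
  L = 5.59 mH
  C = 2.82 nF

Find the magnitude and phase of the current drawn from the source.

Step 1 — Angular frequency: ω = 2π·f = 2π·9070 = 5.699e+04 rad/s.
Step 2 — Component impedances:
  R: Z = R = 17.3 Ω
  L: Z = jωL = j·5.699e+04·0.00559 = 0 + j318.6 Ω
  C: Z = 1/(jωC) = -j/(ω·C) = 0 - j6222 Ω
Step 3 — Parallel combination: 1/Z_total = 1/R + 1/L + 1/C; Z_total = 17.25 + j0.889 Ω = 17.28∠2.9° Ω.
Step 4 — Source phasor: V = 7.4∠-90.0° V = 0 - j7.4 V.
Step 5 — Ohm's law: I = V / Z_total = (0 - j7.4) / (17.25 + j0.889) = -0.02204 - j0.4277 A.
Step 6 — Convert to polar: |I| = 0.4283 A, ∠I = -92.9°.

I = 0.4283∠-92.9° A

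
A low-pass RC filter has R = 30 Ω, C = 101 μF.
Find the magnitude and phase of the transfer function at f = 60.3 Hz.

Step 1 — Angular frequency: ω = 2π·60.3 = 378.9 rad/s.
Step 2 — Transfer function: H(jω) = 1/(1 + jωRC).
Step 3 — Denominator: 1 + jωRC = 1 + j·378.9·30·0.000101 = 1 + j1.148.
Step 4 — H = 0.4314 - j0.4953.
Step 5 — Magnitude: |H| = 0.6568 (-3.7 dB); phase: φ = -48.9°.

|H| = 0.6568 (-3.7 dB), φ = -48.9°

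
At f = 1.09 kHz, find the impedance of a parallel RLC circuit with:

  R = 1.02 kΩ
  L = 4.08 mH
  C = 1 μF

Step 1 — Angular frequency: ω = 2π·f = 2π·1090 = 6849 rad/s.
Step 2 — Component impedances:
  R: Z = R = 1020 Ω
  L: Z = jωL = j·6849·0.00408 = 0 + j27.94 Ω
  C: Z = 1/(jωC) = -j/(ω·C) = 0 - j146 Ω
Step 3 — Parallel combination: 1/Z_total = 1/R + 1/L + 1/C; Z_total = 1.169 + j34.52 Ω = 34.54∠88.1° Ω.

Z = 1.169 + j34.52 Ω = 34.54∠88.1° Ω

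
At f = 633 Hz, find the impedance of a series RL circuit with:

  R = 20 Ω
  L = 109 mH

Step 1 — Angular frequency: ω = 2π·f = 2π·633 = 3977 rad/s.
Step 2 — Component impedances:
  R: Z = R = 20 Ω
  L: Z = jωL = j·3977·0.109 = 0 + j433.5 Ω
Step 3 — Series combination: Z_total = R + L = 20 + j433.5 Ω = 434∠87.4° Ω.

Z = 20 + j433.5 Ω = 434∠87.4° Ω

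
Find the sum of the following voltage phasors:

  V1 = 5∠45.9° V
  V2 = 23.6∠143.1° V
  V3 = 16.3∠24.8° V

Step 1 — Convert each phasor to rectangular form:
  V1 = 5·(cos(45.9°) + j·sin(45.9°)) = 3.48 + j3.591 V
  V2 = 23.6·(cos(143.1°) + j·sin(143.1°)) = -18.87 + j14.17 V
  V3 = 16.3·(cos(24.8°) + j·sin(24.8°)) = 14.8 + j6.837 V
Step 2 — Sum components: V_total = -0.5962 + j24.6 V.
Step 3 — Convert to polar: |V_total| = 24.6 V, ∠V_total = 91.4°.

V_total = 24.6∠91.4° V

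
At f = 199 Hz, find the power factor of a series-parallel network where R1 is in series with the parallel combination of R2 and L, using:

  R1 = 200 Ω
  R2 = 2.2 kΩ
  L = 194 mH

Step 1 — Angular frequency: ω = 2π·f = 2π·199 = 1250 rad/s.
Step 2 — Component impedances:
  R1: Z = R = 200 Ω
  R2: Z = R = 2200 Ω
  L: Z = jωL = j·1250·0.194 = 0 + j242.6 Ω
Step 3 — Parallel branch: R2 || L = 1/(1/R2 + 1/L) = 26.42 + j239.7 Ω.
Step 4 — Series with R1: Z_total = R1 + (R2 || L) = 226.4 + j239.7 Ω = 329.7∠46.6° Ω.
Step 5 — Power factor: PF = cos(φ) = Re(Z)/|Z| = 226.424/329.701 = 0.6868.
Step 6 — Type: Im(Z) = 239.7 ⇒ lagging (phase φ = 46.6°).

PF = 0.6868 (lagging, φ = 46.6°)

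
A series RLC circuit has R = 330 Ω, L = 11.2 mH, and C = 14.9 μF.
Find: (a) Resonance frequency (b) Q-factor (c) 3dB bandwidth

Step 1 — Resonance condition Im(Z)=0 gives ω₀ = 1/√(LC).
Step 2 — ω₀ = 1/√(0.0112·1.49e-05) = 2448 rad/s.
Step 3 — f₀ = ω₀/(2π) = 389.6 Hz.
Step 4 — Series Q: Q = ω₀L/R = 2448·0.0112/330 = 0.08308.
Step 5 — 3dB bandwidth: Δω = ω₀/Q = 2.946e+04 rad/s; BW = Δω/(2π) = 4689 Hz.

(a) f₀ = 389.6 Hz  (b) Q = 0.08308  (c) BW = 4689 Hz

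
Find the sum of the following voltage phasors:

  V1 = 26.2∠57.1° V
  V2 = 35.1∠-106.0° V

Step 1 — Convert each phasor to rectangular form:
  V1 = 26.2·(cos(57.1°) + j·sin(57.1°)) = 14.23 + j22 V
  V2 = 35.1·(cos(-106.0°) + j·sin(-106.0°)) = -9.675 - j33.74 V
Step 2 — Sum components: V_total = 4.556 - j11.74 V.
Step 3 — Convert to polar: |V_total| = 12.6 V, ∠V_total = -68.8°.

V_total = 12.6∠-68.8° V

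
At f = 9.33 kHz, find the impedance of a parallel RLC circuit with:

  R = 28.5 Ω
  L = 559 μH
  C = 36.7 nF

Step 1 — Angular frequency: ω = 2π·f = 2π·9330 = 5.862e+04 rad/s.
Step 2 — Component impedances:
  R: Z = R = 28.5 Ω
  L: Z = jωL = j·5.862e+04·0.000559 = 0 + j32.77 Ω
  C: Z = 1/(jωC) = -j/(ω·C) = 0 - j464.8 Ω
Step 3 — Parallel combination: 1/Z_total = 1/R + 1/L + 1/C; Z_total = 17.24 + j13.93 Ω = 22.16∠39.0° Ω.

Z = 17.24 + j13.93 Ω = 22.16∠39.0° Ω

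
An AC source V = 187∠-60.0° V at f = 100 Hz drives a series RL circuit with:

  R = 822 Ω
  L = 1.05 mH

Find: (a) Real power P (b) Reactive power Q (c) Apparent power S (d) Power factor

Step 1 — Angular frequency: ω = 2π·f = 2π·100 = 628.3 rad/s.
Step 2 — Component impedances:
  R: Z = R = 822 Ω
  L: Z = jωL = j·628.3·0.00105 = 0 + j0.6597 Ω
Step 3 — Series combination: Z_total = R + L = 822 + j0.6597 Ω = 822∠0.0° Ω.
Step 4 — Source phasor: V = 187∠-60.0° V = 93.5 - j161.9 V.
Step 5 — Current: I = V / Z = 0.1136 - j0.1971 A = 0.2275∠-60.0° A.
Step 6 — Complex power: S = V·I* = 42.54 + j0.03414 VA.
Step 7 — Real power: P = Re(S) = 42.54 W.
Step 8 — Reactive power: Q = Im(S) = 0.03414 VAR.
Step 9 — Apparent power: |S| = 42.54 VA.
Step 10 — Power factor: PF = P/|S| = 1 (lagging).

(a) P = 42.54 W  (b) Q = 0.03414 VAR  (c) S = 42.54 VA  (d) PF = 1 (lagging)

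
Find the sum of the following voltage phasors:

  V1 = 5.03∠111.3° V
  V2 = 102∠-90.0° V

Step 1 — Convert each phasor to rectangular form:
  V1 = 5.03·(cos(111.3°) + j·sin(111.3°)) = -1.827 + j4.686 V
  V2 = 102·(cos(-90.0°) + j·sin(-90.0°)) = 0 - j102 V
Step 2 — Sum components: V_total = -1.827 - j97.31 V.
Step 3 — Convert to polar: |V_total| = 97.33 V, ∠V_total = -91.1°.

V_total = 97.33∠-91.1° V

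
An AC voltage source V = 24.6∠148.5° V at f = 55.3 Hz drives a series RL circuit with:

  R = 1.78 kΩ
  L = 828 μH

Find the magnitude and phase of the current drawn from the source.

Step 1 — Angular frequency: ω = 2π·f = 2π·55.3 = 347.5 rad/s.
Step 2 — Component impedances:
  R: Z = R = 1780 Ω
  L: Z = jωL = j·347.5·0.000828 = 0 + j0.2877 Ω
Step 3 — Series combination: Z_total = R + L = 1780 + j0.2877 Ω = 1780∠0.0° Ω.
Step 4 — Source phasor: V = 24.6∠148.5° V = -20.97 + j12.85 V.
Step 5 — Ohm's law: I = V / Z_total = (-20.97 + j12.85) / (1780 + j0.2877) = -0.01178 + j0.007223 A.
Step 6 — Convert to polar: |I| = 0.01382 A, ∠I = 148.5°.

I = 0.01382∠148.5° A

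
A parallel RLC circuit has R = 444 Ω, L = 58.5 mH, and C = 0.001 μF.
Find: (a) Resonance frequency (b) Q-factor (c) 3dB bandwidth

Step 1 — Resonance: ω₀ = 1/√(LC) = 1/√(0.0585·1e-09) = 1.307e+05 rad/s.
Step 2 — f₀ = ω₀/(2π) = 2.081e+04 Hz.
Step 3 — Parallel Q: Q = R/(ω₀L) = 444/(1.307e+05·0.0585) = 0.05805.
Step 4 — Bandwidth: Δω = ω₀/Q = 2.252e+06 rad/s; BW = Δω/(2π) = 3.585e+05 Hz.

(a) f₀ = 2.081e+04 Hz  (b) Q = 0.05805  (c) BW = 3.585e+05 Hz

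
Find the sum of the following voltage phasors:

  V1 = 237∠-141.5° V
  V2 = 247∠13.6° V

Step 1 — Convert each phasor to rectangular form:
  V1 = 237·(cos(-141.5°) + j·sin(-141.5°)) = -185.5 - j147.5 V
  V2 = 247·(cos(13.6°) + j·sin(13.6°)) = 240.1 + j58.08 V
Step 2 — Sum components: V_total = 54.6 - j89.46 V.
Step 3 — Convert to polar: |V_total| = 104.8 V, ∠V_total = -58.6°.

V_total = 104.8∠-58.6° V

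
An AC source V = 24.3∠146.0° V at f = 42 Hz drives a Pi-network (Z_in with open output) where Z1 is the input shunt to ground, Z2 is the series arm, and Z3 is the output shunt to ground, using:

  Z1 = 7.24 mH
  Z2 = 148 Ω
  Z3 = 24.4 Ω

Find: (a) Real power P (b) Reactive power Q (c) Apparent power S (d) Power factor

Step 1 — Angular frequency: ω = 2π·f = 2π·42 = 263.9 rad/s.
Step 2 — Component impedances:
  Z1: Z = jωL = j·263.9·0.00724 = 0 + j1.911 Ω
  Z2: Z = R = 148 Ω
  Z3: Z = R = 24.4 Ω
Step 3 — With open output, the series arm Z2 and the output shunt Z3 appear in series to ground: Z2 + Z3 = 172.4 Ω.
Step 4 — Parallel with input shunt Z1: Z_in = Z1 || (Z2 + Z3) = 0.02117 + j1.91 Ω = 1.91∠89.4° Ω.
Step 5 — Source phasor: V = 24.3∠146.0° V = -20.15 + j13.59 V.
Step 6 — Current: I = V / Z = 6.995 + j10.62 A = 12.72∠56.6° A.
Step 7 — Complex power: S = V·I* = 3.425 + j309.1 VA.
Step 8 — Real power: P = Re(S) = 3.425 W.
Step 9 — Reactive power: Q = Im(S) = 309.1 VAR.
Step 10 — Apparent power: |S| = 309.1 VA.
Step 11 — Power factor: PF = P/|S| = 0.01108 (lagging).

(a) P = 3.425 W  (b) Q = 309.1 VAR  (c) S = 309.1 VA  (d) PF = 0.01108 (lagging)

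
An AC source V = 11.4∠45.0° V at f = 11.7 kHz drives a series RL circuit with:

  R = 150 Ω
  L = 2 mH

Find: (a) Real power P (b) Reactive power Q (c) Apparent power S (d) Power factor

Step 1 — Angular frequency: ω = 2π·f = 2π·1.17e+04 = 7.351e+04 rad/s.
Step 2 — Component impedances:
  R: Z = R = 150 Ω
  L: Z = jωL = j·7.351e+04·0.002 = 0 + j147 Ω
Step 3 — Series combination: Z_total = R + L = 150 + j147 Ω = 210∠44.4° Ω.
Step 4 — Source phasor: V = 11.4∠45.0° V = 8.061 + j8.061 V.
Step 5 — Current: I = V / Z = 0.05427 + j0.0005433 A = 0.05428∠0.6° A.
Step 6 — Complex power: S = V·I* = 0.4419 + j0.4331 VA.
Step 7 — Real power: P = Re(S) = 0.4419 W.
Step 8 — Reactive power: Q = Im(S) = 0.4331 VAR.
Step 9 — Apparent power: |S| = 0.6187 VA.
Step 10 — Power factor: PF = P/|S| = 0.7141 (lagging).

(a) P = 0.4419 W  (b) Q = 0.4331 VAR  (c) S = 0.6187 VA  (d) PF = 0.7141 (lagging)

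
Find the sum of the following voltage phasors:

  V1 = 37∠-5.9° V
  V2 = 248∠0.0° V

Step 1 — Convert each phasor to rectangular form:
  V1 = 37·(cos(-5.9°) + j·sin(-5.9°)) = 36.8 - j3.803 V
  V2 = 248·(cos(0.0°) + j·sin(0.0°)) = 248 V
Step 2 — Sum components: V_total = 284.8 - j3.803 V.
Step 3 — Convert to polar: |V_total| = 284.8 V, ∠V_total = -0.8°.

V_total = 284.8∠-0.8° V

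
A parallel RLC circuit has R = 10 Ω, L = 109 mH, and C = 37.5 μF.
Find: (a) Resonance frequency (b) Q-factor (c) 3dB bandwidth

Step 1 — Resonance: ω₀ = 1/√(LC) = 1/√(0.109·3.75e-05) = 494.6 rad/s.
Step 2 — f₀ = ω₀/(2π) = 78.72 Hz.
Step 3 — Parallel Q: Q = R/(ω₀L) = 10/(494.6·0.109) = 0.1855.
Step 4 — Bandwidth: Δω = ω₀/Q = 2667 rad/s; BW = Δω/(2π) = 424.4 Hz.

(a) f₀ = 78.72 Hz  (b) Q = 0.1855  (c) BW = 424.4 Hz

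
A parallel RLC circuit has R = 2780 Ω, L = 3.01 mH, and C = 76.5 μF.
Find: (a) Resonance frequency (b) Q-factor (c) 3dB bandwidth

Step 1 — Resonance: ω₀ = 1/√(LC) = 1/√(0.00301·7.65e-05) = 2084 rad/s.
Step 2 — f₀ = ω₀/(2π) = 331.7 Hz.
Step 3 — Parallel Q: Q = R/(ω₀L) = 2780/(2084·0.00301) = 443.2.
Step 4 — Bandwidth: Δω = ω₀/Q = 4.702 rad/s; BW = Δω/(2π) = 0.7484 Hz.

(a) f₀ = 331.7 Hz  (b) Q = 443.2  (c) BW = 0.7484 Hz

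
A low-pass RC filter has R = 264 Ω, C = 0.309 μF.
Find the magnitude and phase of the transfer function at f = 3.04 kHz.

Step 1 — Angular frequency: ω = 2π·3040 = 1.91e+04 rad/s.
Step 2 — Transfer function: H(jω) = 1/(1 + jωRC).
Step 3 — Denominator: 1 + jωRC = 1 + j·1.91e+04·264·3.09e-07 = 1 + j1.558.
Step 4 — H = 0.2917 - j0.4546.
Step 5 — Magnitude: |H| = 0.5401 (-5.4 dB); phase: φ = -57.3°.

|H| = 0.5401 (-5.4 dB), φ = -57.3°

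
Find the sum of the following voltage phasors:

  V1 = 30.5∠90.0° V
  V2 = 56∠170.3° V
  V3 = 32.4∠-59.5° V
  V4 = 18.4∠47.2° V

Step 1 — Convert each phasor to rectangular form:
  V1 = 30.5·(cos(90.0°) + j·sin(90.0°)) = 0 + j30.5 V
  V2 = 56·(cos(170.3°) + j·sin(170.3°)) = -55.2 + j9.435 V
  V3 = 32.4·(cos(-59.5°) + j·sin(-59.5°)) = 16.44 - j27.92 V
  V4 = 18.4·(cos(47.2°) + j·sin(47.2°)) = 12.5 + j13.5 V
Step 2 — Sum components: V_total = -26.25 + j25.52 V.
Step 3 — Convert to polar: |V_total| = 36.61 V, ∠V_total = 135.8°.

V_total = 36.61∠135.8° V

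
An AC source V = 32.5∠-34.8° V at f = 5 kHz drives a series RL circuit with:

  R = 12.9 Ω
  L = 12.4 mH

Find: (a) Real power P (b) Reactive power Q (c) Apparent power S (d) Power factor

Step 1 — Angular frequency: ω = 2π·f = 2π·5000 = 3.142e+04 rad/s.
Step 2 — Component impedances:
  R: Z = R = 12.9 Ω
  L: Z = jωL = j·3.142e+04·0.0124 = 0 + j389.6 Ω
Step 3 — Series combination: Z_total = R + L = 12.9 + j389.6 Ω = 389.8∠88.1° Ω.
Step 4 — Source phasor: V = 32.5∠-34.8° V = 26.69 - j18.55 V.
Step 5 — Current: I = V / Z = -0.0453 - j0.07001 A = 0.08338∠-122.9° A.
Step 6 — Complex power: S = V·I* = 0.08969 + j2.708 VA.
Step 7 — Real power: P = Re(S) = 0.08969 W.
Step 8 — Reactive power: Q = Im(S) = 2.708 VAR.
Step 9 — Apparent power: |S| = 2.71 VA.
Step 10 — Power factor: PF = P/|S| = 0.0331 (lagging).

(a) P = 0.08969 W  (b) Q = 2.708 VAR  (c) S = 2.71 VA  (d) PF = 0.0331 (lagging)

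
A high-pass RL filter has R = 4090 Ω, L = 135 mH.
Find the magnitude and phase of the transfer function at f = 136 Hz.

Step 1 — Angular frequency: ω = 2π·136 = 854.5 rad/s.
Step 2 — Transfer function: H(jω) = jωL/(R + jωL).
Step 3 — Numerator jωL = j·115.4; denominator R + jωL = 4090 + j115.4.
Step 4 — H = 0.0007949 + j0.02818.
Step 5 — Magnitude: |H| = 0.02819 (-31.0 dB); phase: φ = 88.4°.

|H| = 0.02819 (-31.0 dB), φ = 88.4°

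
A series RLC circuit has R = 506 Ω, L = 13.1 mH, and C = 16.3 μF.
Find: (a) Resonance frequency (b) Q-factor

Step 1 — Resonance condition Im(Z)=0 gives ω₀ = 1/√(LC).
Step 2 — ω₀ = 1/√(0.0131·1.63e-05) = 2164 rad/s.
Step 3 — f₀ = ω₀/(2π) = 344.4 Hz.
Step 4 — Series Q: Q = ω₀L/R = 2164·0.0131/506 = 0.05603.

(a) f₀ = 344.4 Hz  (b) Q = 0.05603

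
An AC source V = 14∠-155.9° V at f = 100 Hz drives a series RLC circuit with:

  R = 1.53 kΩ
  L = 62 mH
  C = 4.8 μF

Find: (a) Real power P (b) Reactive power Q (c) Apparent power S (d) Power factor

Step 1 — Angular frequency: ω = 2π·f = 2π·100 = 628.3 rad/s.
Step 2 — Component impedances:
  R: Z = R = 1530 Ω
  L: Z = jωL = j·628.3·0.062 = 0 + j38.96 Ω
  C: Z = 1/(jωC) = -j/(ω·C) = 0 - j331.6 Ω
Step 3 — Series combination: Z_total = R + L + C = 1530 - j292.6 Ω = 1558∠-10.8° Ω.
Step 4 — Source phasor: V = 14∠-155.9° V = -12.78 - j5.717 V.
Step 5 — Current: I = V / Z = -0.007369 - j0.005146 A = 0.008987∠-145.1° A.
Step 6 — Complex power: S = V·I* = 0.1236 - j0.02364 VA.
Step 7 — Real power: P = Re(S) = 0.1236 W.
Step 8 — Reactive power: Q = Im(S) = -0.02364 VAR.
Step 9 — Apparent power: |S| = 0.1258 VA.
Step 10 — Power factor: PF = P/|S| = 0.9822 (leading).

(a) P = 0.1236 W  (b) Q = -0.02364 VAR  (c) S = 0.1258 VA  (d) PF = 0.9822 (leading)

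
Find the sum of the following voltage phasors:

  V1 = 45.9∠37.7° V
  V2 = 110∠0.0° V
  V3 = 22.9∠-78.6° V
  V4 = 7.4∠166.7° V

Step 1 — Convert each phasor to rectangular form:
  V1 = 45.9·(cos(37.7°) + j·sin(37.7°)) = 36.32 + j28.07 V
  V2 = 110·(cos(0.0°) + j·sin(0.0°)) = 110 V
  V3 = 22.9·(cos(-78.6°) + j·sin(-78.6°)) = 4.526 - j22.45 V
  V4 = 7.4·(cos(166.7°) + j·sin(166.7°)) = -7.202 + j1.702 V
Step 2 — Sum components: V_total = 143.6 + j7.323 V.
Step 3 — Convert to polar: |V_total| = 143.8 V, ∠V_total = 2.9°.

V_total = 143.8∠2.9° V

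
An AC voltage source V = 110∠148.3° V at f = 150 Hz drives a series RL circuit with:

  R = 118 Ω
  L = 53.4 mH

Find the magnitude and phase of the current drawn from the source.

Step 1 — Angular frequency: ω = 2π·f = 2π·150 = 942.5 rad/s.
Step 2 — Component impedances:
  R: Z = R = 118 Ω
  L: Z = jωL = j·942.5·0.0534 = 0 + j50.33 Ω
Step 3 — Series combination: Z_total = R + L = 118 + j50.33 Ω = 128.3∠23.1° Ω.
Step 4 — Source phasor: V = 110∠148.3° V = -93.59 + j57.8 V.
Step 5 — Ohm's law: I = V / Z_total = (-93.59 + j57.8) / (118 + j50.33) = -0.4943 + j0.7007 A.
Step 6 — Convert to polar: |I| = 0.8575 A, ∠I = 125.2°.

I = 0.8575∠125.2° A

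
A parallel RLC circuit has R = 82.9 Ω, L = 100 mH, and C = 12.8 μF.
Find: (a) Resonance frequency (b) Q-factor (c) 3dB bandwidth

Step 1 — Resonance: ω₀ = 1/√(LC) = 1/√(0.1·1.28e-05) = 883.9 rad/s.
Step 2 — f₀ = ω₀/(2π) = 140.7 Hz.
Step 3 — Parallel Q: Q = R/(ω₀L) = 82.9/(883.9·0.1) = 0.9379.
Step 4 — Bandwidth: Δω = ω₀/Q = 942.4 rad/s; BW = Δω/(2π) = 150 Hz.

(a) f₀ = 140.7 Hz  (b) Q = 0.9379  (c) BW = 150 Hz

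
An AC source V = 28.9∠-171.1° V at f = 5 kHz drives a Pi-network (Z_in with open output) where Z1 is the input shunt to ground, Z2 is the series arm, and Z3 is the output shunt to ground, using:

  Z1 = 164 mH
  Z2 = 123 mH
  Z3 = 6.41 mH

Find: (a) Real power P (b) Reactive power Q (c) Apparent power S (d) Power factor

Step 1 — Angular frequency: ω = 2π·f = 2π·5000 = 3.142e+04 rad/s.
Step 2 — Component impedances:
  Z1: Z = jωL = j·3.142e+04·0.164 = 0 + j5152 Ω
  Z2: Z = jωL = j·3.142e+04·0.123 = 0 + j3864 Ω
  Z3: Z = jωL = j·3.142e+04·0.00641 = 0 + j201.4 Ω
Step 3 — With open output, the series arm Z2 and the output shunt Z3 appear in series to ground: Z2 + Z3 = 0 + j4066 Ω.
Step 4 — Parallel with input shunt Z1: Z_in = Z1 || (Z2 + Z3) = 0 + j2272 Ω = 2272∠90.0° Ω.
Step 5 — Source phasor: V = 28.9∠-171.1° V = -28.55 - j4.471 V.
Step 6 — Current: I = V / Z = -0.001968 + j0.01256 A = 0.01272∠98.9° A.
Step 7 — Complex power: S = V·I* = 0 + j0.3675 VA.
Step 8 — Real power: P = Re(S) = 0 W.
Step 9 — Reactive power: Q = Im(S) = 0.3675 VAR.
Step 10 — Apparent power: |S| = 0.3675 VA.
Step 11 — Power factor: PF = P/|S| = 0 (lagging).

(a) P = 0 W  (b) Q = 0.3675 VAR  (c) S = 0.3675 VA  (d) PF = 0 (lagging)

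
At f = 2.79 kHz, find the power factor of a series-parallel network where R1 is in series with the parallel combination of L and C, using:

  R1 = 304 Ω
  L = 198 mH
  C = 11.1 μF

Step 1 — Angular frequency: ω = 2π·f = 2π·2790 = 1.753e+04 rad/s.
Step 2 — Component impedances:
  R1: Z = R = 304 Ω
  L: Z = jωL = j·1.753e+04·0.198 = 0 + j3471 Ω
  C: Z = 1/(jωC) = -j/(ω·C) = 0 - j5.139 Ω
Step 3 — Parallel branch: L || C = 1/(1/L + 1/C) = 0 - j5.147 Ω.
Step 4 — Series with R1: Z_total = R1 + (L || C) = 304 - j5.147 Ω = 304∠-1.0° Ω.
Step 5 — Power factor: PF = cos(φ) = Re(Z)/|Z| = 304/304.04 = 0.9999.
Step 6 — Type: Im(Z) = -5.147 ⇒ leading (phase φ = -1.0°).

PF = 0.9999 (leading, φ = -1.0°)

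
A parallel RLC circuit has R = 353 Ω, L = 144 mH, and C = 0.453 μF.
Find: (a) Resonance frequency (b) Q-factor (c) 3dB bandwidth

Step 1 — Resonance: ω₀ = 1/√(LC) = 1/√(0.144·4.53e-07) = 3915 rad/s.
Step 2 — f₀ = ω₀/(2π) = 623.1 Hz.
Step 3 — Parallel Q: Q = R/(ω₀L) = 353/(3915·0.144) = 0.6261.
Step 4 — Bandwidth: Δω = ω₀/Q = 6254 rad/s; BW = Δω/(2π) = 995.3 Hz.

(a) f₀ = 623.1 Hz  (b) Q = 0.6261  (c) BW = 995.3 Hz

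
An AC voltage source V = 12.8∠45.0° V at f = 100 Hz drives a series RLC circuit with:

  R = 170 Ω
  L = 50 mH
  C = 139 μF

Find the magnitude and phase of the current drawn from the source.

Step 1 — Angular frequency: ω = 2π·f = 2π·100 = 628.3 rad/s.
Step 2 — Component impedances:
  R: Z = R = 170 Ω
  L: Z = jωL = j·628.3·0.05 = 0 + j31.42 Ω
  C: Z = 1/(jωC) = -j/(ω·C) = 0 - j11.45 Ω
Step 3 — Series combination: Z_total = R + L + C = 170 + j19.97 Ω = 171.2∠6.7° Ω.
Step 4 — Source phasor: V = 12.8∠45.0° V = 9.051 + j9.051 V.
Step 5 — Ohm's law: I = V / Z_total = (9.051 + j9.051) / (170 + j19.97) = 0.05868 + j0.04635 A.
Step 6 — Convert to polar: |I| = 0.07478 A, ∠I = 38.3°.

I = 0.07478∠38.3° A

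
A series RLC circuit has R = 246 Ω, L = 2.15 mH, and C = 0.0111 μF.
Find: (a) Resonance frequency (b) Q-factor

Step 1 — Resonance condition Im(Z)=0 gives ω₀ = 1/√(LC).
Step 2 — ω₀ = 1/√(0.00215·1.11e-08) = 2.047e+05 rad/s.
Step 3 — f₀ = ω₀/(2π) = 3.258e+04 Hz.
Step 4 — Series Q: Q = ω₀L/R = 2.047e+05·0.00215/246 = 1.789.

(a) f₀ = 3.258e+04 Hz  (b) Q = 1.789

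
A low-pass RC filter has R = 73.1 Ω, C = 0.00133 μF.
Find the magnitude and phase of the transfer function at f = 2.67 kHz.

Step 1 — Angular frequency: ω = 2π·2670 = 1.678e+04 rad/s.
Step 2 — Transfer function: H(jω) = 1/(1 + jωRC).
Step 3 — Denominator: 1 + jωRC = 1 + j·1.678e+04·73.1·1.33e-09 = 1 + j0.001631.
Step 4 — H = 1 - j0.001631.
Step 5 — Magnitude: |H| = 1 (-0.0 dB); phase: φ = -0.1°.

|H| = 1 (-0.0 dB), φ = -0.1°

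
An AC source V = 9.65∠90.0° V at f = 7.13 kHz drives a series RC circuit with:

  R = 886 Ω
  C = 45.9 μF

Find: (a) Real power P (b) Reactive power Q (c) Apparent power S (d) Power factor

Step 1 — Angular frequency: ω = 2π·f = 2π·7130 = 4.48e+04 rad/s.
Step 2 — Component impedances:
  R: Z = R = 886 Ω
  C: Z = 1/(jωC) = -j/(ω·C) = 0 - j0.4863 Ω
Step 3 — Series combination: Z_total = R + C = 886 - j0.4863 Ω = 886∠-0.0° Ω.
Step 4 — Source phasor: V = 9.65∠90.0° V = 0 + j9.65 V.
Step 5 — Current: I = V / Z = -5.978e-06 + j0.01089 A = 0.01089∠90.0° A.
Step 6 — Complex power: S = V·I* = 0.1051 - j5.769e-05 VA.
Step 7 — Real power: P = Re(S) = 0.1051 W.
Step 8 — Reactive power: Q = Im(S) = -5.769e-05 VAR.
Step 9 — Apparent power: |S| = 0.1051 VA.
Step 10 — Power factor: PF = P/|S| = 1 (leading).

(a) P = 0.1051 W  (b) Q = -5.769e-05 VAR  (c) S = 0.1051 VA  (d) PF = 1 (leading)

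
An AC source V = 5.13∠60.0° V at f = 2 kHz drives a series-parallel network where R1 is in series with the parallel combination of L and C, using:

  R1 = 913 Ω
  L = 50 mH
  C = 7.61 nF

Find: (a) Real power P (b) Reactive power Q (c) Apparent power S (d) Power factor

Step 1 — Angular frequency: ω = 2π·f = 2π·2000 = 1.257e+04 rad/s.
Step 2 — Component impedances:
  R1: Z = R = 913 Ω
  L: Z = jωL = j·1.257e+04·0.05 = 0 + j628.3 Ω
  C: Z = 1/(jωC) = -j/(ω·C) = 0 - j1.046e+04 Ω
Step 3 — Parallel branch: L || C = 1/(1/L + 1/C) = 0 + j668.5 Ω.
Step 4 — Series with R1: Z_total = R1 + (L || C) = 913 + j668.5 Ω = 1132∠36.2° Ω.
Step 5 — Source phasor: V = 5.13∠60.0° V = 2.565 + j4.443 V.
Step 6 — Current: I = V / Z = 0.004148 + j0.001829 A = 0.004534∠23.8° A.
Step 7 — Complex power: S = V·I* = 0.01876 + j0.01374 VA.
Step 8 — Real power: P = Re(S) = 0.01876 W.
Step 9 — Reactive power: Q = Im(S) = 0.01374 VAR.
Step 10 — Apparent power: |S| = 0.02326 VA.
Step 11 — Power factor: PF = P/|S| = 0.8068 (lagging).

(a) P = 0.01876 W  (b) Q = 0.01374 VAR  (c) S = 0.02326 VA  (d) PF = 0.8068 (lagging)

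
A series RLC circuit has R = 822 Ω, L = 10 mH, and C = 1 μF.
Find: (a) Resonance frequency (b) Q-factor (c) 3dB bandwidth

Step 1 — Resonance: ω₀ = 1/√(LC) = 1/√(0.01·1e-06) = 1e+04 rad/s.
Step 2 — f₀ = ω₀/(2π) = 1592 Hz.
Step 3 — Series Q: Q = ω₀L/R = 1e+04·0.01/822 = 0.1217.
Step 4 — Bandwidth: Δω = ω₀/Q = 8.22e+04 rad/s; BW = Δω/(2π) = 1.308e+04 Hz.

(a) f₀ = 1592 Hz  (b) Q = 0.1217  (c) BW = 1.308e+04 Hz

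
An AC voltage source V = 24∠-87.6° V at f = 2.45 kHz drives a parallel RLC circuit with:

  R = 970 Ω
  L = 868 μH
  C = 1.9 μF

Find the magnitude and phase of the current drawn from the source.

Step 1 — Angular frequency: ω = 2π·f = 2π·2450 = 1.539e+04 rad/s.
Step 2 — Component impedances:
  R: Z = R = 970 Ω
  L: Z = jωL = j·1.539e+04·0.000868 = 0 + j13.36 Ω
  C: Z = 1/(jωC) = -j/(ω·C) = 0 - j34.19 Ω
Step 3 — Parallel combination: 1/Z_total = 1/R + 1/L + 1/C; Z_total = 0.4957 + j21.92 Ω = 21.93∠88.7° Ω.
Step 4 — Source phasor: V = 24∠-87.6° V = 1.005 - j23.98 V.
Step 5 — Ohm's law: I = V / Z_total = (1.005 - j23.98) / (0.4957 + j21.92) = -1.092 - j0.07054 A.
Step 6 — Convert to polar: |I| = 1.094 A, ∠I = -176.3°.

I = 1.094∠-176.3° A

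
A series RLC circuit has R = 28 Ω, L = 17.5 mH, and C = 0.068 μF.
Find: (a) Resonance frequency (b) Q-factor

Step 1 — Resonance condition Im(Z)=0 gives ω₀ = 1/√(LC).
Step 2 — ω₀ = 1/√(0.0175·6.8e-08) = 2.899e+04 rad/s.
Step 3 — f₀ = ω₀/(2π) = 4614 Hz.
Step 4 — Series Q: Q = ω₀L/R = 2.899e+04·0.0175/28 = 18.12.

(a) f₀ = 4614 Hz  (b) Q = 18.12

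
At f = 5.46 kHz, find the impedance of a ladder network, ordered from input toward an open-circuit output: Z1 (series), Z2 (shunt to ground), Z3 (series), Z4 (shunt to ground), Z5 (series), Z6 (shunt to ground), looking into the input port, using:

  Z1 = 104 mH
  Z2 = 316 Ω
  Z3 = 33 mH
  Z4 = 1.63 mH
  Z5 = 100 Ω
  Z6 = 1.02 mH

Step 1 — Angular frequency: ω = 2π·f = 2π·5460 = 3.431e+04 rad/s.
Step 2 — Component impedances:
  Z1: Z = jωL = j·3.431e+04·0.104 = 0 + j3568 Ω
  Z2: Z = R = 316 Ω
  Z3: Z = jωL = j·3.431e+04·0.033 = 0 + j1132 Ω
  Z4: Z = jωL = j·3.431e+04·0.00163 = 0 + j55.92 Ω
  Z5: Z = R = 100 Ω
  Z6: Z = jωL = j·3.431e+04·0.00102 = 0 + j34.99 Ω
Step 3 — Ladder network (open output): work backward from the far end, alternating series and parallel combinations. Z_in = 293.6 + j3647 Ω = 3658∠85.4° Ω.

Z = 293.6 + j3647 Ω = 3658∠85.4° Ω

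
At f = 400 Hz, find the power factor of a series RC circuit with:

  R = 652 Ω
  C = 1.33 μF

Step 1 — Angular frequency: ω = 2π·f = 2π·400 = 2513 rad/s.
Step 2 — Component impedances:
  R: Z = R = 652 Ω
  C: Z = 1/(jωC) = -j/(ω·C) = 0 - j299.2 Ω
Step 3 — Series combination: Z_total = R + C = 652 - j299.2 Ω = 717.4∠-24.6° Ω.
Step 4 — Power factor: PF = cos(φ) = Re(Z)/|Z| = 652/717.36 = 0.9089.
Step 5 — Type: Im(Z) = -299.2 ⇒ leading (phase φ = -24.6°).

PF = 0.9089 (leading, φ = -24.6°)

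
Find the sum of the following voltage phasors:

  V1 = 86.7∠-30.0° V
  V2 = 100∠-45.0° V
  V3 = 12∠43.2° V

Step 1 — Convert each phasor to rectangular form:
  V1 = 86.7·(cos(-30.0°) + j·sin(-30.0°)) = 75.08 - j43.35 V
  V2 = 100·(cos(-45.0°) + j·sin(-45.0°)) = 70.71 - j70.71 V
  V3 = 12·(cos(43.2°) + j·sin(43.2°)) = 8.748 + j8.215 V
Step 2 — Sum components: V_total = 154.5 - j105.8 V.
Step 3 — Convert to polar: |V_total| = 187.3 V, ∠V_total = -34.4°.

V_total = 187.3∠-34.4° V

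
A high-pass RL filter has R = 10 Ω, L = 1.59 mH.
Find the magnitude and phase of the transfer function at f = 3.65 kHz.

Step 1 — Angular frequency: ω = 2π·3650 = 2.293e+04 rad/s.
Step 2 — Transfer function: H(jω) = jωL/(R + jωL).
Step 3 — Numerator jωL = j·36.46; denominator R + jωL = 10 + j36.46.
Step 4 — H = 0.9301 + j0.2551.
Step 5 — Magnitude: |H| = 0.9644 (-0.3 dB); phase: φ = 15.3°.

|H| = 0.9644 (-0.3 dB), φ = 15.3°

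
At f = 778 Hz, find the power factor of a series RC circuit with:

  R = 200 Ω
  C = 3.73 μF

Step 1 — Angular frequency: ω = 2π·f = 2π·778 = 4888 rad/s.
Step 2 — Component impedances:
  R: Z = R = 200 Ω
  C: Z = 1/(jωC) = -j/(ω·C) = 0 - j54.84 Ω
Step 3 — Series combination: Z_total = R + C = 200 - j54.84 Ω = 207.4∠-15.3° Ω.
Step 4 — Power factor: PF = cos(φ) = Re(Z)/|Z| = 200/207.38 = 0.9644.
Step 5 — Type: Im(Z) = -54.84 ⇒ leading (phase φ = -15.3°).

PF = 0.9644 (leading, φ = -15.3°)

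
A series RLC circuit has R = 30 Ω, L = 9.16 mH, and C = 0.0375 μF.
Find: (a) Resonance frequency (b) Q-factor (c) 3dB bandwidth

Step 1 — Resonance: ω₀ = 1/√(LC) = 1/√(0.00916·3.75e-08) = 5.396e+04 rad/s.
Step 2 — f₀ = ω₀/(2π) = 8587 Hz.
Step 3 — Series Q: Q = ω₀L/R = 5.396e+04·0.00916/30 = 16.47.
Step 4 — Bandwidth: Δω = ω₀/Q = 3275 rad/s; BW = Δω/(2π) = 521.2 Hz.

(a) f₀ = 8587 Hz  (b) Q = 16.47  (c) BW = 521.2 Hz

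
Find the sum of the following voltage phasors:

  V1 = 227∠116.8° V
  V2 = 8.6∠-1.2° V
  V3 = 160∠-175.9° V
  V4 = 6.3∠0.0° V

Step 1 — Convert each phasor to rectangular form:
  V1 = 227·(cos(116.8°) + j·sin(116.8°)) = -102.3 + j202.6 V
  V2 = 8.6·(cos(-1.2°) + j·sin(-1.2°)) = 8.598 - j0.1801 V
  V3 = 160·(cos(-175.9°) + j·sin(-175.9°)) = -159.6 - j11.44 V
  V4 = 6.3·(cos(0.0°) + j·sin(0.0°)) = 6.3 V
Step 2 — Sum components: V_total = -247 + j191 V.
Step 3 — Convert to polar: |V_total| = 312.3 V, ∠V_total = 142.3°.

V_total = 312.3∠142.3° V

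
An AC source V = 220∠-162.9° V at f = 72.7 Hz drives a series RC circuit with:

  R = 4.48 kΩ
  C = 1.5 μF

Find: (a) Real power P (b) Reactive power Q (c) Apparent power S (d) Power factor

Step 1 — Angular frequency: ω = 2π·f = 2π·72.7 = 456.8 rad/s.
Step 2 — Component impedances:
  R: Z = R = 4480 Ω
  C: Z = 1/(jωC) = -j/(ω·C) = 0 - j1459 Ω
Step 3 — Series combination: Z_total = R + C = 4480 - j1459 Ω = 4712∠-18.0° Ω.
Step 4 — Source phasor: V = 220∠-162.9° V = -210.3 - j64.69 V.
Step 5 — Current: I = V / Z = -0.03818 - j0.02688 A = 0.04669∠-144.9° A.
Step 6 — Complex power: S = V·I* = 9.767 - j3.182 VA.
Step 7 — Real power: P = Re(S) = 9.767 W.
Step 8 — Reactive power: Q = Im(S) = -3.182 VAR.
Step 9 — Apparent power: |S| = 10.27 VA.
Step 10 — Power factor: PF = P/|S| = 0.9508 (leading).

(a) P = 9.767 W  (b) Q = -3.182 VAR  (c) S = 10.27 VA  (d) PF = 0.9508 (leading)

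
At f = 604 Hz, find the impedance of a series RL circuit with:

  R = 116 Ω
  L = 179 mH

Step 1 — Angular frequency: ω = 2π·f = 2π·604 = 3795 rad/s.
Step 2 — Component impedances:
  R: Z = R = 116 Ω
  L: Z = jωL = j·3795·0.179 = 0 + j679.3 Ω
Step 3 — Series combination: Z_total = R + L = 116 + j679.3 Ω = 689.1∠80.3° Ω.

Z = 116 + j679.3 Ω = 689.1∠80.3° Ω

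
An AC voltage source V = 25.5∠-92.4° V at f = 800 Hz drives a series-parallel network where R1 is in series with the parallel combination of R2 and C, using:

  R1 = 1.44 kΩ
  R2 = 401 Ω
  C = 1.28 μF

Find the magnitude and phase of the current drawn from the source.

Step 1 — Angular frequency: ω = 2π·f = 2π·800 = 5027 rad/s.
Step 2 — Component impedances:
  R1: Z = R = 1440 Ω
  R2: Z = R = 401 Ω
  C: Z = 1/(jωC) = -j/(ω·C) = 0 - j155.4 Ω
Step 3 — Parallel branch: R2 || C = 1/(1/R2 + 1/C) = 52.37 - j135.1 Ω.
Step 4 — Series with R1: Z_total = R1 + (R2 || C) = 1492 - j135.1 Ω = 1498∠-5.2° Ω.
Step 5 — Source phasor: V = 25.5∠-92.4° V = -1.068 - j25.48 V.
Step 6 — Ohm's law: I = V / Z_total = (-1.068 - j25.48) / (1492 - j135.1) = 0.0008235 - j0.017 A.
Step 7 — Convert to polar: |I| = 0.01702 A, ∠I = -87.2°.

I = 0.01702∠-87.2° A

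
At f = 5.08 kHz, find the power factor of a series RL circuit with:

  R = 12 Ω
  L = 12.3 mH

Step 1 — Angular frequency: ω = 2π·f = 2π·5080 = 3.192e+04 rad/s.
Step 2 — Component impedances:
  R: Z = R = 12 Ω
  L: Z = jωL = j·3.192e+04·0.0123 = 0 + j392.6 Ω
Step 3 — Series combination: Z_total = R + L = 12 + j392.6 Ω = 392.8∠88.2° Ω.
Step 4 — Power factor: PF = cos(φ) = Re(Z)/|Z| = 12/392.8 = 0.03055.
Step 5 — Type: Im(Z) = 392.6 ⇒ lagging (phase φ = 88.2°).

PF = 0.03055 (lagging, φ = 88.2°)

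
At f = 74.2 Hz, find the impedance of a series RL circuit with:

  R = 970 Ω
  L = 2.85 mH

Step 1 — Angular frequency: ω = 2π·f = 2π·74.2 = 466.2 rad/s.
Step 2 — Component impedances:
  R: Z = R = 970 Ω
  L: Z = jωL = j·466.2·0.00285 = 0 + j1.329 Ω
Step 3 — Series combination: Z_total = R + L = 970 + j1.329 Ω = 970∠0.1° Ω.

Z = 970 + j1.329 Ω = 970∠0.1° Ω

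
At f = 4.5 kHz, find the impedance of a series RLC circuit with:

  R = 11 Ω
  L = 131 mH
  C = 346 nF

Step 1 — Angular frequency: ω = 2π·f = 2π·4500 = 2.827e+04 rad/s.
Step 2 — Component impedances:
  R: Z = R = 11 Ω
  L: Z = jωL = j·2.827e+04·0.131 = 0 + j3704 Ω
  C: Z = 1/(jωC) = -j/(ω·C) = 0 - j102.2 Ω
Step 3 — Series combination: Z_total = R + L + C = 11 + j3602 Ω = 3602∠89.8° Ω.

Z = 11 + j3602 Ω = 3602∠89.8° Ω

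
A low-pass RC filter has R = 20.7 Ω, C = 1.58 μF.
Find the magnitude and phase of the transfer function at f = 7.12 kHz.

Step 1 — Angular frequency: ω = 2π·7120 = 4.474e+04 rad/s.
Step 2 — Transfer function: H(jω) = 1/(1 + jωRC).
Step 3 — Denominator: 1 + jωRC = 1 + j·4.474e+04·20.7·1.58e-06 = 1 + j1.463.
Step 4 — H = 0.3184 - j0.4659.
Step 5 — Magnitude: |H| = 0.5643 (-5.0 dB); phase: φ = -55.6°.

|H| = 0.5643 (-5.0 dB), φ = -55.6°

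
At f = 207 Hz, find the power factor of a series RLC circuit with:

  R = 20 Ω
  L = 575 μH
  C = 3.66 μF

Step 1 — Angular frequency: ω = 2π·f = 2π·207 = 1301 rad/s.
Step 2 — Component impedances:
  R: Z = R = 20 Ω
  L: Z = jωL = j·1301·0.000575 = 0 + j0.7479 Ω
  C: Z = 1/(jωC) = -j/(ω·C) = 0 - j210.1 Ω
Step 3 — Series combination: Z_total = R + L + C = 20 - j209.3 Ω = 210.3∠-84.5° Ω.
Step 4 — Power factor: PF = cos(φ) = Re(Z)/|Z| = 20/210.28 = 0.09511.
Step 5 — Type: Im(Z) = -209.3 ⇒ leading (phase φ = -84.5°).

PF = 0.09511 (leading, φ = -84.5°)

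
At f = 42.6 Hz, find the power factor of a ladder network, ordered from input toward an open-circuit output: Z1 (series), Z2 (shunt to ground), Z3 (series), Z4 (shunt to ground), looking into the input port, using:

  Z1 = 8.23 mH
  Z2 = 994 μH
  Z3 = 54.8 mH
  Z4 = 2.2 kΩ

Step 1 — Angular frequency: ω = 2π·f = 2π·42.6 = 267.7 rad/s.
Step 2 — Component impedances:
  Z1: Z = jωL = j·267.7·0.00823 = 0 + j2.203 Ω
  Z2: Z = jωL = j·267.7·0.000994 = 0 + j0.2661 Ω
  Z3: Z = jωL = j·267.7·0.0548 = 0 + j14.67 Ω
  Z4: Z = R = 2200 Ω
Step 3 — Ladder network (open output): work backward from the far end, alternating series and parallel combinations. Z_in = 3.217e-05 + j2.469 Ω = 2.469∠90.0° Ω.
Step 4 — Power factor: PF = cos(φ) = Re(Z)/|Z| = 3.217e-05/2.469 = 1.303e-05.
Step 5 — Type: Im(Z) = 2.469 ⇒ lagging (phase φ = 90.0°).

PF = 1.303e-05 (lagging, φ = 90.0°)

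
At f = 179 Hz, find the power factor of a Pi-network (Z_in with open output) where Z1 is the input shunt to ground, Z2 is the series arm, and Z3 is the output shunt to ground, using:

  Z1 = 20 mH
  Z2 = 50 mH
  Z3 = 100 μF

Step 1 — Angular frequency: ω = 2π·f = 2π·179 = 1125 rad/s.
Step 2 — Component impedances:
  Z1: Z = jωL = j·1125·0.02 = 0 + j22.49 Ω
  Z2: Z = jωL = j·1125·0.05 = 0 + j56.23 Ω
  Z3: Z = 1/(jωC) = -j/(ω·C) = 0 - j8.891 Ω
Step 3 — With open output, the series arm Z2 and the output shunt Z3 appear in series to ground: Z2 + Z3 = 0 + j47.34 Ω.
Step 4 — Parallel with input shunt Z1: Z_in = Z1 || (Z2 + Z3) = 0 + j15.25 Ω = 15.25∠90.0° Ω.
Step 5 — Power factor: PF = cos(φ) = Re(Z)/|Z| = -0/15.25 = -0.
Step 6 — Type: Im(Z) = 15.25 ⇒ lagging (phase φ = 90.0°).

PF = -0 (lagging, φ = 90.0°)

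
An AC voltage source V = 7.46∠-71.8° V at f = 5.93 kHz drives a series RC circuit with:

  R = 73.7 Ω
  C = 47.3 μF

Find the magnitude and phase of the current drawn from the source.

Step 1 — Angular frequency: ω = 2π·f = 2π·5930 = 3.726e+04 rad/s.
Step 2 — Component impedances:
  R: Z = R = 73.7 Ω
  C: Z = 1/(jωC) = -j/(ω·C) = 0 - j0.5674 Ω
Step 3 — Series combination: Z_total = R + C = 73.7 - j0.5674 Ω = 73.7∠-0.4° Ω.
Step 4 — Source phasor: V = 7.46∠-71.8° V = 2.33 - j7.087 V.
Step 5 — Ohm's law: I = V / Z_total = (2.33 - j7.087) / (73.7 - j0.5674) = 0.03235 - j0.09591 A.
Step 6 — Convert to polar: |I| = 0.1012 A, ∠I = -71.4°.

I = 0.1012∠-71.4° A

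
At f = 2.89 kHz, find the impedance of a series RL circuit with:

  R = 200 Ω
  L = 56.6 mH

Step 1 — Angular frequency: ω = 2π·f = 2π·2890 = 1.816e+04 rad/s.
Step 2 — Component impedances:
  R: Z = R = 200 Ω
  L: Z = jωL = j·1.816e+04·0.0566 = 0 + j1028 Ω
Step 3 — Series combination: Z_total = R + L = 200 + j1028 Ω = 1047∠79.0° Ω.

Z = 200 + j1028 Ω = 1047∠79.0° Ω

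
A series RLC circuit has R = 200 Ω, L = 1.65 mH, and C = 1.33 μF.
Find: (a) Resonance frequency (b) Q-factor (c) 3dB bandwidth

Step 1 — Resonance: ω₀ = 1/√(LC) = 1/√(0.00165·1.33e-06) = 2.135e+04 rad/s.
Step 2 — f₀ = ω₀/(2π) = 3397 Hz.
Step 3 — Series Q: Q = ω₀L/R = 2.135e+04·0.00165/200 = 0.1761.
Step 4 — Bandwidth: Δω = ω₀/Q = 1.212e+05 rad/s; BW = Δω/(2π) = 1.929e+04 Hz.

(a) f₀ = 3397 Hz  (b) Q = 0.1761  (c) BW = 1.929e+04 Hz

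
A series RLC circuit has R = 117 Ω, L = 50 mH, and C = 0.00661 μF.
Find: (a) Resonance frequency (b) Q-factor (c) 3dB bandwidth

Step 1 — Resonance: ω₀ = 1/√(LC) = 1/√(0.05·6.61e-09) = 5.501e+04 rad/s.
Step 2 — f₀ = ω₀/(2π) = 8755 Hz.
Step 3 — Series Q: Q = ω₀L/R = 5.501e+04·0.05/117 = 23.51.
Step 4 — Bandwidth: Δω = ω₀/Q = 2340 rad/s; BW = Δω/(2π) = 372.4 Hz.

(a) f₀ = 8755 Hz  (b) Q = 23.51  (c) BW = 372.4 Hz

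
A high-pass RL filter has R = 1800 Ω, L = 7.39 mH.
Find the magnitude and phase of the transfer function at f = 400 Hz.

Step 1 — Angular frequency: ω = 2π·400 = 2513 rad/s.
Step 2 — Transfer function: H(jω) = jωL/(R + jωL).
Step 3 — Numerator jωL = j·18.57; denominator R + jωL = 1800 + j18.57.
Step 4 — H = 0.0001065 + j0.01032.
Step 5 — Magnitude: |H| = 0.01032 (-39.7 dB); phase: φ = 89.4°.

|H| = 0.01032 (-39.7 dB), φ = 89.4°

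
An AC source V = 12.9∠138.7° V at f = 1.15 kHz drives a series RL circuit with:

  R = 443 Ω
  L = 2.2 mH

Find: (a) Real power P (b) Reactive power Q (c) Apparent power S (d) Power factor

Step 1 — Angular frequency: ω = 2π·f = 2π·1150 = 7226 rad/s.
Step 2 — Component impedances:
  R: Z = R = 443 Ω
  L: Z = jωL = j·7226·0.0022 = 0 + j15.9 Ω
Step 3 — Series combination: Z_total = R + L = 443 + j15.9 Ω = 443.3∠2.1° Ω.
Step 4 — Source phasor: V = 12.9∠138.7° V = -9.691 + j8.514 V.
Step 5 — Current: I = V / Z = -0.02116 + j0.01998 A = 0.0291∠136.6° A.
Step 6 — Complex power: S = V·I* = 0.3752 + j0.01346 VA.
Step 7 — Real power: P = Re(S) = 0.3752 W.
Step 8 — Reactive power: Q = Im(S) = 0.01346 VAR.
Step 9 — Apparent power: |S| = 0.3754 VA.
Step 10 — Power factor: PF = P/|S| = 0.9994 (lagging).

(a) P = 0.3752 W  (b) Q = 0.01346 VAR  (c) S = 0.3754 VA  (d) PF = 0.9994 (lagging)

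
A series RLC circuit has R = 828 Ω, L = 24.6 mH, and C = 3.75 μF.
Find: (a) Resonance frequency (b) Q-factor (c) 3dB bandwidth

Step 1 — Resonance condition Im(Z)=0 gives ω₀ = 1/√(LC).
Step 2 — ω₀ = 1/√(0.0246·3.75e-06) = 3292 rad/s.
Step 3 — f₀ = ω₀/(2π) = 524 Hz.
Step 4 — Series Q: Q = ω₀L/R = 3292·0.0246/828 = 0.09782.
Step 5 — 3dB bandwidth: Δω = ω₀/Q = 3.366e+04 rad/s; BW = Δω/(2π) = 5357 Hz.

(a) f₀ = 524 Hz  (b) Q = 0.09782  (c) BW = 5357 Hz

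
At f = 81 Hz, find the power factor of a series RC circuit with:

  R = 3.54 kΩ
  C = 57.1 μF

Step 1 — Angular frequency: ω = 2π·f = 2π·81 = 508.9 rad/s.
Step 2 — Component impedances:
  R: Z = R = 3540 Ω
  C: Z = 1/(jωC) = -j/(ω·C) = 0 - j34.41 Ω
Step 3 — Series combination: Z_total = R + C = 3540 - j34.41 Ω = 3540∠-0.6° Ω.
Step 4 — Power factor: PF = cos(φ) = Re(Z)/|Z| = 3540/3540 = 1.
Step 5 — Type: Im(Z) = -34.41 ⇒ leading (phase φ = -0.6°).

PF = 1 (leading, φ = -0.6°)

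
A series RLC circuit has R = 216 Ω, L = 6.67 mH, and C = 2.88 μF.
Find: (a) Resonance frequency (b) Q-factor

Step 1 — Resonance condition Im(Z)=0 gives ω₀ = 1/√(LC).
Step 2 — ω₀ = 1/√(0.00667·2.88e-06) = 7215 rad/s.
Step 3 — f₀ = ω₀/(2π) = 1148 Hz.
Step 4 — Series Q: Q = ω₀L/R = 7215·0.00667/216 = 0.2228.

(a) f₀ = 1148 Hz  (b) Q = 0.2228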